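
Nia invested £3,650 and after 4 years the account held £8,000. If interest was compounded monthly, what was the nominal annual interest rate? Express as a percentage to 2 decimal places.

(1 + r/12)^48 = 8,000/3,650 = 2.19178.
1 + r/12 = 2.19178^(1/48) ≈ 1.016483, so r/12 ≈ 0.0164826.
r ≈ 12·0.0164826 = 19.77910%.

19.78%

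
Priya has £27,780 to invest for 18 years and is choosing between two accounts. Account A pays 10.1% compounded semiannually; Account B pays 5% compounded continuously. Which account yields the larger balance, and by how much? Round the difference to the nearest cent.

Account A, by £95,350.22

Account A growth factor: (1 + 0.0505)^36 ≈ 5.89193629784; balance ≈ 163,677.9904.
Account B growth factor: e^(0.05·18) = e^0.9 ≈ 2.4596031112; balance ≈ 68,327.7744.
Account A is larger by 95,350.2159.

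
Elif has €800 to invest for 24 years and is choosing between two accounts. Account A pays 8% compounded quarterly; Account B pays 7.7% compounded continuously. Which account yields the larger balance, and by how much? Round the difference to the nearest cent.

Account A, by €276.66

A: (1 + 0.02)^96 ≈ 6.69293318, so 800 × 6.69293318 ≈ 5,354.3465.
B: e^(0.077·24) = e^1.848 ≈ 6.347112595, so 800 × 6.347112595 ≈ 5,077.6901.
Difference ≈ 276.6565 in favor of A.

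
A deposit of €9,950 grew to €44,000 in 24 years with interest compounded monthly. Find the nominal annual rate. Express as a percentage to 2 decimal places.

(1 + r/12)^288 = 44,000/9,950 = 4.42211.
1 + r/12 = 4.42211^(1/288) ≈ 1.005175, so r/12 ≈ 0.00517521.
r ≈ 12·0.00517521 = 6.21025%.

6.21%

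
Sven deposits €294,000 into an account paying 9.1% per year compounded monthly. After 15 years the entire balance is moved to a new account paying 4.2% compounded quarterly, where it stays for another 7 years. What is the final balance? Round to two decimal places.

After 15 years at 9.1%: 294,000 × 3.89561044659 ≈ 1,145,309.4713.
Then 7 years at 4.2%: 1,145,309.4713 × 1.339728819698 ≈ 1,534,404.1062.

€1,534,404.11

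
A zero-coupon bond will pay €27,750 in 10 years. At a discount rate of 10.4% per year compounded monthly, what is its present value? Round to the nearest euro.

€9,852

Growth factor = (1 + 0.104/12)^120 ≈ 2.8165682289.
P = 27,750/2.8165682289 ≈ 9,852.4153.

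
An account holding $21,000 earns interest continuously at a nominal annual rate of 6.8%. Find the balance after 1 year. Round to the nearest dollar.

$22,478

A = P·e^(rt) = 21,000·e^(0.068·1) = 21,000·e^0.068.
e^0.068 ≈ 1.0703653085, so A ≈ 22,477.6715.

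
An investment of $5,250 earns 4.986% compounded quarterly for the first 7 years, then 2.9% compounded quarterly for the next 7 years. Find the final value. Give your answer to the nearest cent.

$9,091.67

After 7 years at 4.986%: 5,250 × 1.414622402 ≈ 7,426.7676.
Then 7 years at 2.9%: 7,426.7676 × 1.22417563 ≈ 9,091.6679.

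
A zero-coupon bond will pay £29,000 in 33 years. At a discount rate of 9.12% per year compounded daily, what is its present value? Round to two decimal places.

Growth factor = (1 + 0.0912/365)^12045 ≈ 20.271664403.
P = 29,000/20.271664403 ≈ 1,430.5683.

£1,430.57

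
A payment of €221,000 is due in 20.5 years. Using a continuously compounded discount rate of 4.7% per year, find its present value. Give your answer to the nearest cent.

P = A·e^(−rt) = 221,000·e^(−0.9635).
e^(−0.9635) ≈ 0.381555103359, so P ≈ 84,323.6778.

€84,323.68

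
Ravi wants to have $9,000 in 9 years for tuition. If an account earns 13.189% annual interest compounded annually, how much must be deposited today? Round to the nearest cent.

$2,951.24

Annual rate = 13.189% = 0.13189; 9 periods.
P = 9,000/(1 + 0.13189)^9 ≈ 9,000/3.049565792 ≈ 2,951.2398.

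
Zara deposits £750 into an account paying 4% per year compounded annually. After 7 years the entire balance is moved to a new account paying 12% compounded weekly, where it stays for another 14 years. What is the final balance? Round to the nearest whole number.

Phase 1: 750·(1 + 0.04)^7 ≈ 986.9488.
Phase 2: 986.9488·(1 + 0.12/52)^728 ≈ 5,285.2897.

£5,285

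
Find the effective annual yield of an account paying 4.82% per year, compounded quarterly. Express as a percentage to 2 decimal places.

EAR = (1 + 4.82%/4)^4 − 1 = (1 + 0.01205)^4 − 1.
(1 + 0.01205)^4 ≈ 1.049078, so EAR ≈ 4.90782%.

4.91%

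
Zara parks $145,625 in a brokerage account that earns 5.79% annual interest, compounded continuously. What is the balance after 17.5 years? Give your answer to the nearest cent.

$401,129.70

A = P·e^(rt) = 145,625·e^(0.0579·17.5) = 145,625·e^1.01325.
e^1.01325 ≈ 2.75453873424, so A ≈ 401,129.7032.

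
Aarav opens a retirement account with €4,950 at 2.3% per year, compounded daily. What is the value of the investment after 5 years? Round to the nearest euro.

Growth factor = (1 + 0.023/365)^1825 ≈ 1.121869373.
A ≈ 4,950 × 1.121869373 ≈ 5,553.2534.

€5,553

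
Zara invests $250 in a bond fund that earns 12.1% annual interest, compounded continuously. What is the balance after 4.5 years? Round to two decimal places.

A = P·e^(rt) = 250·e^(0.121·4.5) = 250·e^0.5445.
e^0.5445 ≈ 1.72374629, so A ≈ 430.9366.

$430.94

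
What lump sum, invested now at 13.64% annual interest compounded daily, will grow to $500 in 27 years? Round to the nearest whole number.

$13

Periodic rate = 13.64%/365 = 0.000373699; 9855 periods.
P = 500/(1 + 0.1364/365)^9855 ≈ 500/39.7302174 ≈ 12.5849.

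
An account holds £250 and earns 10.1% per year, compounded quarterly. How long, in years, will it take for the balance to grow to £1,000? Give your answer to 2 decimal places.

(1 + 0.02525)^(4t) = 1,000/250 = 4.
4t·ln(1 + 0.02525) = ln(4); 4t = 1.3863/0.0249365 ≈ 55.5930.
t ≈ 13.8983 years.

13.90 years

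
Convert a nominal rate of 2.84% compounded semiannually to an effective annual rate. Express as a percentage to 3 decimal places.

2.860%

EAR = (1 + 2.84%/2)^2 − 1 = (1 + 0.0142)^2 − 1.
(1 + 0.0142)^2 ≈ 1.028602, so EAR ≈ 2.86016%.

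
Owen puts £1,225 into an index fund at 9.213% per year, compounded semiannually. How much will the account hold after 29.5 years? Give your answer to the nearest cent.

£17,462.15

Periodic rate = 9.213%/2 = 0.046065; periods = 2·29.5 = 59.
A = 1,225·(1 + 0.046065)^59 ≈ 1,225·14.254815893 ≈ 17,462.1495.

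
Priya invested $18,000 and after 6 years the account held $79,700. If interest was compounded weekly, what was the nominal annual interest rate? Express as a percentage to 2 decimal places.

(1 + r/52)^312 = 79,700/18,000 = 4.42778.
1 + r/52 = 4.42778^(1/312) ≈ 1.00478, so r/52 ≈ 0.00478029.
r ≈ 52·0.00478029 = 24.85752%.

24.86%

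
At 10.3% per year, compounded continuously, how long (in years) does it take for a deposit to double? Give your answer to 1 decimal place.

6.7 years

e^(0.103t) = 2, so 0.103t = ln 2 ≈ 0.69315.
t ≈ 0.69315/0.103 ≈ 6.7296.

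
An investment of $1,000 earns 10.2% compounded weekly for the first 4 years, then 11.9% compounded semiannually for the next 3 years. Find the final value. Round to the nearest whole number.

Phase 1: 1,000·(1 + 0.102/52)^208 ≈ 1,503.2063.
Phase 2: 1,503.2063·(1 + 0.0595)^6 ≈ 2,126.2991.

$2,126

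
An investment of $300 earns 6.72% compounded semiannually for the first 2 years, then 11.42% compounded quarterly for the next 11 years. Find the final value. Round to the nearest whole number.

After 2 years at 6.72%: 300 × 1.141326767 ≈ 342.3980.
Then 11 years at 11.42%: 342.3980 × 3.450785583 ≈ 1,181.5422.

$1,182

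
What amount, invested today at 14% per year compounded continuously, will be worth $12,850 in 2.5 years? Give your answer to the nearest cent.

P = A·e^(−rt) = 12,850·e^(−0.35).
e^(−0.35) ≈ 0.70468808972, so P ≈ 9,055.2420.

$9,055.24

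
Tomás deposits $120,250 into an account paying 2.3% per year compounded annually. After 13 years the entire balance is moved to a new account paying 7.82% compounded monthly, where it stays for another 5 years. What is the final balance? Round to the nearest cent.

$238,630.84

Phase 1: 120,250·(1 + 0.023)^13 ≈ 161,610.0346.
Phase 2: 161,610.0346·(1 + 0.0782/12)^60 ≈ 238,630.8362.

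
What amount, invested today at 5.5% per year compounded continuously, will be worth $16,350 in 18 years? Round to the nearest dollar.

P = A·e^(−rt) = 16,350·e^(−0.99).
e^(−0.99) ≈ 0.37157669102, so P ≈ 6,075.2789.

$6,075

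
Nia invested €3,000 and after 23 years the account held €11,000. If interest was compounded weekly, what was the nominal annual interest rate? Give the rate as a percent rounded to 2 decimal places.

5.65%

(1 + r/52)^1196 = 11,000/3,000 = 3.66667.
1 + r/52 = 3.66667^(1/1196) ≈ 1.001087, so r/52 ≈ 0.00108695.
r ≈ 52·0.00108695 = 5.65213%.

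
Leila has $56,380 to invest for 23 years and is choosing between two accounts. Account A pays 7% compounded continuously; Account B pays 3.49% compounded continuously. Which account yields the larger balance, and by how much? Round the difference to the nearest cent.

Account A, by $156,243.26

A: e^(0.07·23) = e^1.61 ≈ 5.00281122783, so 56,380 × 5.00281122783 ≈ 282,058.4970.
B: e^(0.0349·23) = e^0.8027 ≈ 2.2315580084, so 56,380 × 2.2315580084 ≈ 125,815.2405.
Difference ≈ 156,243.2565 in favor of A.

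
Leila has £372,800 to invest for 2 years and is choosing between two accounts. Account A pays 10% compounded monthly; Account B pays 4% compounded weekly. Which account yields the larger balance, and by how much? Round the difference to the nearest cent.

A: (1 + 0.1/12)^24 ≈ 1.22039096138, so 372,800 × 1.22039096138 ≈ 454,961.7504.
B: (1 + 0.04/52)^104 ≈ 1.08325375336, so 372,800 × 1.08325375336 ≈ 403,836.9993.
Difference ≈ 51,124.7511 in favor of A.

Account A, by £51,124.75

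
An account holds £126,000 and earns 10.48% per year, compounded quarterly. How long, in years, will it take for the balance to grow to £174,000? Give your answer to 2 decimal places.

We need (1 + 0.0262)^(4t) = 1.381, so 4t = ln 1.381 / ln 1.0262 ≈ 12.4803.
t ≈ 12.4803/4 = 3.1201 years.

3.12 years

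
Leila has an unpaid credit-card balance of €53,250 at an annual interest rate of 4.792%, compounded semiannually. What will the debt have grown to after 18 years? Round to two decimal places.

Growth factor = (1 + 0.02396)^36 ≈ 2.34524220143.
A ≈ 53,250 × 2.34524220143 ≈ 124,884.1472.

€124,884.15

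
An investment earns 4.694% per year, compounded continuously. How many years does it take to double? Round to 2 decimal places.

e^(0.04694t) = 2, so 0.04694t = ln 2 ≈ 0.69315.
t ≈ 0.69315/0.04694 ≈ 14.7667.

14.77 years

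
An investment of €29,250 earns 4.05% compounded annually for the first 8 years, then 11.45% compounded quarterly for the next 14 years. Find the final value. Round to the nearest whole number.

Phase 1: 29,250·(1 + 0.0405)^8 ≈ 40,184.8681.
Phase 2: 40,184.8681·(1 + 0.028625)^56 ≈ 195,190.5399.

€195,191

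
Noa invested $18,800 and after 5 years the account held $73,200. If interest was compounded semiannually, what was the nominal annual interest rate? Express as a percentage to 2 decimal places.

The 10-period growth factor is 73,200/18,800 = 3.89362.
r/2 = 3.89362^(1/10) − 1 ≈ 0.145606, so r ≈ 2·0.145606 = 29.12122%.

29.12%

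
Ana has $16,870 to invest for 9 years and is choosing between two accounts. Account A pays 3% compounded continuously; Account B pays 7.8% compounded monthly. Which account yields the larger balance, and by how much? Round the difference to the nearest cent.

Account A growth factor: e^(0.03·9) = e^0.27 ≈ 1.3099644507; balance ≈ 22,099.1003.
Account B growth factor: (1 + 0.0065)^108 ≈ 2.0132057228; balance ≈ 33,962.7805.
Account B is larger by 11,863.6803.

Account B, by $11,863.68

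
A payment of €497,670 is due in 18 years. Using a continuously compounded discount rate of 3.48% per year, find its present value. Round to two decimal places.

P = A·e^(−rt) = 497,670·e^(−0.6264).
e^(−0.6264) ≈ 0.534512586831, so P ≈ 266,010.8791.

€266,010.88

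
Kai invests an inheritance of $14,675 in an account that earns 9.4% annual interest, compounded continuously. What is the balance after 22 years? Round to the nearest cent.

$116,064.42

A = P·e^(rt) = 14,675·e^(0.094·22) = 14,675·e^2.068.
e^2.068 ≈ 7.9089893107, so A ≈ 116,064.4181.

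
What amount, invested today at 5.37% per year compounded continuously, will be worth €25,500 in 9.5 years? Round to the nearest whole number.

€15,310

P = A·e^(−rt) = 25,500·e^(−0.51015).
e^(−0.51015) ≈ 0.60040551123, so P ≈ 15,310.3405.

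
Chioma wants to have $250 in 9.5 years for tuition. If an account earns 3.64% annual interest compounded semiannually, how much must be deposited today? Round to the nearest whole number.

$177

Growth factor = (1 + 0.0182)^19 ≈ 1.40873324.
P = 250/1.40873324 ≈ 177.4644.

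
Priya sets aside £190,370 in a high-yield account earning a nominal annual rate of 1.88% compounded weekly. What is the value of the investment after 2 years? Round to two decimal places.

Growth factor = (1 + 0.0188/52)^104 ≈ 1.03830876784.
A ≈ 190,370 × 1.03830876784 ≈ 197,662.8401.

£197,662.84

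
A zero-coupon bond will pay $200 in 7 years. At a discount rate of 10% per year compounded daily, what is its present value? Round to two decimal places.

Periodic rate = 10%/365 = 0.000273973; 2555 periods.
P = 200/(1 + 0.1/365)^2555 ≈ 200/2.01355965 ≈ 99.3266.

$99.33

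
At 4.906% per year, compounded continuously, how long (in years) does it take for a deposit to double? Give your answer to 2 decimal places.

14.13 years

e^(0.04906t) = 2, so 0.04906t = ln 2 ≈ 0.69315.
t ≈ 0.69315/0.04906 ≈ 14.1286.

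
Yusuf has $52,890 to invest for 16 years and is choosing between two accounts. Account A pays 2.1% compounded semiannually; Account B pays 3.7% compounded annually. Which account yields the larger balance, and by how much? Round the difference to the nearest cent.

Account A growth factor: (1 + 0.0105)^32 ≈ 1.3968898806; balance ≈ 73,881.5058.
Account B growth factor: (1 + 0.037)^16 ≈ 1.7883812265; balance ≈ 94,587.4831.
Account B is larger by 20,705.9773.

Account B, by $20,705.98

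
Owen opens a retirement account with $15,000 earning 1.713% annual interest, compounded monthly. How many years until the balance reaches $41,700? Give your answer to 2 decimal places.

59.73 years

(1 + 0.0014275)^(12t) = 41,700/15,000 = 2.78.
12t·ln(1 + 0.0014275) = ln(2.78); 12t = 1.0225/0.00142648 ≈ 716.7639.
t ≈ 59.7303 years.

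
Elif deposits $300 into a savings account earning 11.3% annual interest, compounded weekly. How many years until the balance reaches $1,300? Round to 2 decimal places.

(1 + 0.00217308)^(52t) = 1,300/300 = 4.3333.
52t·ln(1 + 0.00217308) = ln(4.3333); 52t = 1.4663/0.00217072 ≈ 675.5075.
t ≈ 12.9905 years.

12.99 years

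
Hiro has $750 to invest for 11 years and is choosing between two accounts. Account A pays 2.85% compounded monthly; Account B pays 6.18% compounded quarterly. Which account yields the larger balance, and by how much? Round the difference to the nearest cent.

Account B, by $446.67

Account A growth factor: (1 + 0.002375)^132 ≈ 1.367697005; balance ≈ 1,025.7728.
Account B growth factor: (1 + 0.01545)^44 ≈ 1.963251478; balance ≈ 1,472.4386.
Account B is larger by 446.6659.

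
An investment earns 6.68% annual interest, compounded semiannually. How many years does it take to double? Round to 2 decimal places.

(1 + 0.0334)^(2t) = 2.
2t = ln 2 / ln(1 + 0.0334) ≈ 0.69315/0.0328543 ≈ 21.0976.
t ≈ 10.5488.

10.55 years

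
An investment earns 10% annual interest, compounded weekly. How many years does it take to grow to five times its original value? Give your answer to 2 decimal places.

(1 + 0.00192308)^(52t) = 5.
52t = ln 5 / ln(1 + 0.00192308) ≈ 1.6094/0.00192123 ≈ 837.7122.
t ≈ 16.1098.

16.11 years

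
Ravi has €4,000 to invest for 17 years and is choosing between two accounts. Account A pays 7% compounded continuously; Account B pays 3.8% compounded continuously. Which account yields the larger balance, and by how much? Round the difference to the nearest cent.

A: e^(0.07·17) = e^1.19 ≈ 3.2870812074, so 4,000 × 3.2870812074 ≈ 13,148.3248.
B: e^(0.038·17) = e^0.646 ≈ 1.90789397, so 4,000 × 1.90789397 ≈ 7,631.5759.
Difference ≈ 5,516.7490 in favor of A.

Account A, by €5,516.75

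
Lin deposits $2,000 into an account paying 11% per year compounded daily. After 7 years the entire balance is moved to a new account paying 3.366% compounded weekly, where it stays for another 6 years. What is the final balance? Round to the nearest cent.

After 7 years at 11%: 2,000 × 2.159515727 ≈ 4,319.0315.
Then 6 years at 3.366%: 4,319.0315 × 1.223719099 ≈ 5,285.2813.

$5,285.28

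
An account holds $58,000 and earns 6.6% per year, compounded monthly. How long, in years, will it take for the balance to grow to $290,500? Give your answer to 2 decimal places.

24.48 years

We need (1 + 0.0055)^(12t) = 5.0086, so 12t = ln 5.0086 / ln 1.0055 ≈ 293.7431.
t ≈ 293.7431/12 = 24.4786 years.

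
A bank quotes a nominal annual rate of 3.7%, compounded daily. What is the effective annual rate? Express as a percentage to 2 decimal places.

One year is 365 periods at 0.00010137 each: (1 + 0.00010137)^365 ≈ 1.037691.
EAR = 1.037691 − 1 ≈ 3.76911%.

3.77%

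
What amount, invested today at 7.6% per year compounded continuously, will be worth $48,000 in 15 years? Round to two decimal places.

P = A·e^(−rt) = 48,000·e^(−1.14).
e^(−1.14) ≈ 0.31981902182, so P ≈ 15,351.3130.

$15,351.31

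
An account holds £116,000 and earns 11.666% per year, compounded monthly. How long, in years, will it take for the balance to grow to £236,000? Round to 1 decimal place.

6.1 years

(1 + 0.00972167)^(12t) = 236,000/116,000 = 2.0345.
12t·ln(1 + 0.00972167) = ln(2.0345); 12t = 0.71024/0.00967472 ≈ 73.4121.
t ≈ 6.1177 years.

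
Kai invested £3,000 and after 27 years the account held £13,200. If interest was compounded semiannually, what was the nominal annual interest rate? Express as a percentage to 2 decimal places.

5.56%

The 54-period growth factor is 13,200/3,000 = 4.4.
r/2 = 4.4^(1/54) − 1 ≈ 0.027817, so r ≈ 2·0.027817 = 5.56340%.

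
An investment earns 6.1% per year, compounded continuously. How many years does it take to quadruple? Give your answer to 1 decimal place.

e^(0.061t) = 4, so 0.061t = ln 4 ≈ 1.3863.
t ≈ 1.3863/0.061 ≈ 22.7261.

22.7 years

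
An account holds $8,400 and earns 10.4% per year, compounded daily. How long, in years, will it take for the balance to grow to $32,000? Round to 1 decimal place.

12.9 years

We need (1 + 0.000284932)^(365t) = 3.8095, so 365t = ln 3.8095 / ln 1.000285 ≈ 4694.7940.
t ≈ 4694.7940/365 = 12.8624 years.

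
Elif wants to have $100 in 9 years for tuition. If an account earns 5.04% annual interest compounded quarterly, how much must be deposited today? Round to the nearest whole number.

$64

Periodic rate = 5.04%/4 = 0.0126; 36 periods.
P = 100/(1 + 0.0126)^36 ≈ 100/1.5695141 ≈ 63.7140.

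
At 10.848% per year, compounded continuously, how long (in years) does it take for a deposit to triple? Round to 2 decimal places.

10.13 years

e^(0.10848t) = 3, so 0.10848t = ln 3 ≈ 1.0986.
t ≈ 1.0986/0.10848 ≈ 10.1273.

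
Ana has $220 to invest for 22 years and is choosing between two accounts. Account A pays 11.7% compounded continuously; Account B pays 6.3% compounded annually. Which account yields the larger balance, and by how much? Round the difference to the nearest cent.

Account A growth factor: e^(0.117·22) = e^2.574 ≈ 13.1181924; balance ≈ 2,886.0023.
Account B growth factor: (1 + 0.063)^22 ≈ 3.83470376; balance ≈ 843.6348.
Account A is larger by 2,042.3675.

Account A, by $2,042.37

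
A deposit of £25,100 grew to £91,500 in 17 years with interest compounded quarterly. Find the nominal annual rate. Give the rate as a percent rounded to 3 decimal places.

7.681%

(1 + r/4)^68 = 91,500/25,100 = 3.64542.
1 + r/4 = 3.64542^(1/68) ≈ 1.019204, so r/4 ≈ 0.0192037.
r ≈ 4·0.0192037 = 7.68148%.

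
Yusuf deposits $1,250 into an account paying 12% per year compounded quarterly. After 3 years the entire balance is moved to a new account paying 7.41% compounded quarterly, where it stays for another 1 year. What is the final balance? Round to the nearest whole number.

$1,918

Phase 1: 1,250·(1 + 0.03)^12 ≈ 1,782.2011.
Phase 2: 1,782.2011·(1 + 0.018525)^4 ≈ 1,917.9774.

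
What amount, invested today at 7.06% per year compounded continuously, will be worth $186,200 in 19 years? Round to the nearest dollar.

P = A·e^(−rt) = 186,200·e^(−1.3414).
e^(−1.3414) ≈ 0.261479341133, so P ≈ 48,687.4533.

$48,687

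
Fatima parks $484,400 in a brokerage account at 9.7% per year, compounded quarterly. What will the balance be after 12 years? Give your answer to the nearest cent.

$1,529,997.85

Growth factor = (1 + 0.02425)^48 ≈ 3.15854221678.
A ≈ 484,400 × 3.15854221678 ≈ 1,529,997.8498.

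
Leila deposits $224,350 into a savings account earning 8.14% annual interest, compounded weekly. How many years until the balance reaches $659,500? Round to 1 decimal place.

13.3 years

(1 + 0.00156538)^(52t) = 659,500/224,350 = 2.9396.
52t·ln(1 + 0.00156538) = ln(2.9396); 52t = 1.0783/0.00156416 ≈ 689.3631.
t ≈ 13.2570 years.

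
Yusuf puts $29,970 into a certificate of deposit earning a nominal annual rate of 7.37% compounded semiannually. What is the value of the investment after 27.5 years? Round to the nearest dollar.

$219,312

Periodic rate = 7.37%/2 = 0.03685; periods = 2·27.5 = 55.
A = 29,970·(1 + 0.03685)^55 ≈ 29,970·7.31772796058 ≈ 219,312.3070.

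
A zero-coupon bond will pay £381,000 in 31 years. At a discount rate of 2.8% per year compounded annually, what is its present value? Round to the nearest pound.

£161,860

Annual rate = 2.8% = 0.028; 31 periods.
P = 381,000/(1 + 0.028)^31 ≈ 381,000/2.35389211673 ≈ 161,859.5845.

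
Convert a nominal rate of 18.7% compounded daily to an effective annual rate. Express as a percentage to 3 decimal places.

One year is 365 periods at 0.000512329 each: (1 + 0.000512329)^365 ≈ 1.20557.
EAR = 1.20557 − 1 ≈ 20.55696%.

20.557%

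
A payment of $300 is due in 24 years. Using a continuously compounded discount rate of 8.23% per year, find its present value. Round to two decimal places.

P = A·e^(−rt) = 300·e^(−1.9752).
e^(−1.9752) ≈ 0.138733563, so P ≈ 41.6201.

$41.62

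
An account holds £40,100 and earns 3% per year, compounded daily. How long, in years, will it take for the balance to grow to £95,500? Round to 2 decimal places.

We need (1 + 0.0000821918)^(365t) = 2.3815, so 365t = ln 2.3815 / ln 1.000082 ≈ 10558.0578.
t ≈ 10558.0578/365 = 28.9262 years.

28.93 years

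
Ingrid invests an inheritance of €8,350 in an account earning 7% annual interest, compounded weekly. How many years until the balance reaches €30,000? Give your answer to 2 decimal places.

(1 + 0.00134615)^(52t) = 30,000/8,350 = 3.5928.
52t·ln(1 + 0.00134615) = ln(3.5928); 52t = 1.2789/0.00134525 ≈ 950.7060.
t ≈ 18.2828 years.

18.28 years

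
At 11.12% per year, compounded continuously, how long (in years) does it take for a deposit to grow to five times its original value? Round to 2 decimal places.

e^(0.1112t) = 5, so 0.1112t = ln 5 ≈ 1.6094.
t ≈ 1.6094/0.1112 ≈ 14.4734.

14.47 years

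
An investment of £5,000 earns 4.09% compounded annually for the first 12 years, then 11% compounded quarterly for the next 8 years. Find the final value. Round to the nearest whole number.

£19,271

Phase 1: 5,000·(1 + 0.0409)^12 ≈ 8,088.6884.
Phase 2: 8,088.6884·(1 + 0.0275)^32 ≈ 19,270.6642.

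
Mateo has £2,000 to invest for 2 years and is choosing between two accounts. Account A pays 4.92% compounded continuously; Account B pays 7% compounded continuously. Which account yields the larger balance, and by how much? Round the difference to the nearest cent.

Account B, by £93.74

A: e^(0.0492·2) = e^0.0984 ≈ 1.103404058, so 2,000 × 1.103404058 ≈ 2,206.8081.
B: e^(0.07·2) = e^0.14 ≈ 1.150273799, so 2,000 × 1.150273799 ≈ 2,300.5476.
Difference ≈ 93.7395 in favor of B.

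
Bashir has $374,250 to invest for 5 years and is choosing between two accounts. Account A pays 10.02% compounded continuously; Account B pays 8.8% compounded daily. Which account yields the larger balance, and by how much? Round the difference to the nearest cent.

Account A growth factor: e^(0.1002·5) = e^0.501 ≈ 1.65037081661; balance ≈ 617,651.2781.
Account B growth factor: (1 + 0.088/365)^1825 ≈ 1.55262487664; balance ≈ 581,069.8601.
Account A is larger by 36,581.4180.

Account A, by $36,581.42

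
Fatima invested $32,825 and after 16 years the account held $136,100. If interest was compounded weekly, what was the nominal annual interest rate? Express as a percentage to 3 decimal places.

8.896%

(1 + r/52)^832 = 136,100/32,825 = 4.14623.
1 + r/52 = 4.14623^(1/832) ≈ 1.001711, so r/52 ≈ 0.00171084.
r ≈ 52·0.00171084 = 8.89635%.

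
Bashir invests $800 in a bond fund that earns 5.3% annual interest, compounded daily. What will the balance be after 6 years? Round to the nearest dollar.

$1,099

Growth factor = (1 + 0.053/365)^2190 ≈ 1.374344534.
A ≈ 800 × 1.374344534 ≈ 1,099.4756.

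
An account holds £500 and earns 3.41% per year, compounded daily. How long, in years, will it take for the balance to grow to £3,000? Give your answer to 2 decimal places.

We need (1 + 0.0000934247)^(365t) = 6, so 365t = ln 6 / ln 1.000093 ≈ 19179.5529.
t ≈ 19179.5529/365 = 52.5467 years.

52.55 years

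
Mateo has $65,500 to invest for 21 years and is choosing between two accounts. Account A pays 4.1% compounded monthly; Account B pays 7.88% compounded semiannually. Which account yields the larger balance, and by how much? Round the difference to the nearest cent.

A: (1 + 0.041/12)^252 ≈ 2.36205609578, so 65,500 × 2.36205609578 ≈ 154,714.6743.
B: (1 + 0.0394)^42 ≈ 5.06843550391, so 65,500 × 5.06843550391 ≈ 331,982.5255.
Difference ≈ 177,267.8512 in favor of B.

Account B, by $177,267.85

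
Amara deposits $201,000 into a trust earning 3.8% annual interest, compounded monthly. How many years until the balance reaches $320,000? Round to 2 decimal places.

(1 + 0.00316667)^(12t) = 320,000/201,000 = 1.592.
12t·ln(1 + 0.00316667) = ln(1.592); 12t = 0.46502/0.00316166 ≈ 147.0796.
t ≈ 12.2566 years.

12.26 years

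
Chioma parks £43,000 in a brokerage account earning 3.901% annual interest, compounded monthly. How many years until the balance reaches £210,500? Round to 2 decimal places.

We need (1 + 0.00325083)^(12t) = 4.8953, so 12t = ln 4.8953 / ln 1.003251 ≈ 489.3717.
t ≈ 489.3717/12 = 40.7810 years.

40.78 years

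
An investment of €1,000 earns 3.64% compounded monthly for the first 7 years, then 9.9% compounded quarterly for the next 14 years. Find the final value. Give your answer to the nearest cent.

Phase 1: 1,000·(1 + 0.0364/12)^84 ≈ 1,289.7061.
Phase 2: 1,289.7061·(1 + 0.02475)^56 ≈ 5,071.0122.

€5,071.01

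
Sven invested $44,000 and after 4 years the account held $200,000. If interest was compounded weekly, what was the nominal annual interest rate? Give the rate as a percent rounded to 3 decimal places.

37.991%

(1 + r/52)^208 = 200,000/44,000 = 4.54545.
1 + r/52 = 4.54545^(1/208) ≈ 1.007306, so r/52 ≈ 0.00730602.
r ≈ 52·0.00730602 = 37.99130%.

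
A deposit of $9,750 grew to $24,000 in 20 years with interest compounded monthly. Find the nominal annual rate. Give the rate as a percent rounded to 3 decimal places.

The 240-period growth factor is 24,000/9,750 = 2.46154.
r/12 = 2.46154^(1/240) − 1 ≈ 0.00376033, so r ≈ 12·0.00376033 = 4.51240%.

4.512%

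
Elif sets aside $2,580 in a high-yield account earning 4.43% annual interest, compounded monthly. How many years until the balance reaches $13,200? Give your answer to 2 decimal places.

36.92 years

We need (1 + 0.00369167)^(12t) = 5.1163, so 12t = ln 5.1163 / ln 1.003692 ≈ 443.0082.
t ≈ 443.0082/12 = 36.9174 years.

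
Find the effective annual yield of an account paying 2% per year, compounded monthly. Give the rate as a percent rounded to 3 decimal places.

EAR = (1 + 2%/12)^12 − 1 = (1 + 0.00166667)^12 − 1.
(1 + 0.00166667)^12 ≈ 1.020184, so EAR ≈ 2.01844%.

2.018%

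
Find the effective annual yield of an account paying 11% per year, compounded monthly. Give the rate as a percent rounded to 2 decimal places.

11.57%

One year is 12 periods at 0.00916667 each: (1 + 0.00916667)^12 ≈ 1.115719.
EAR = 1.115719 − 1 ≈ 11.57188%.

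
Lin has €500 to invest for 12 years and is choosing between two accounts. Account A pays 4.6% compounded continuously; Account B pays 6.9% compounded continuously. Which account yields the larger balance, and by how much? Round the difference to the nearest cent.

Account A growth factor: e^(0.046·12) = e^0.552 ≈ 1.73672299; balance ≈ 868.3615.
Account B growth factor: e^(0.069·12) = e^0.828 ≈ 2.288736686; balance ≈ 1,144.3683.
Account B is larger by 276.0068.

Account B, by €276.01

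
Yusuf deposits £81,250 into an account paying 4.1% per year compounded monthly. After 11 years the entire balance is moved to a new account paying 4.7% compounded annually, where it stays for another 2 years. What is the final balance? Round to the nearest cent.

After 11 years at 4.1%: 81,250 × 1.56867496568 ≈ 127,454.8410.
Then 2 years at 4.7%: 127,454.8410 × 1.096209 ≈ 139,717.1438.

£139,717.14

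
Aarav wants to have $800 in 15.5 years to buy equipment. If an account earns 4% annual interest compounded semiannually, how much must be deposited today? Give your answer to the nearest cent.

Periodic rate = 4%/2 = 0.02; 31 periods.
P = 800/(1 + 0.02)^31 ≈ 800/1.84758882 ≈ 432.9968.

$433.00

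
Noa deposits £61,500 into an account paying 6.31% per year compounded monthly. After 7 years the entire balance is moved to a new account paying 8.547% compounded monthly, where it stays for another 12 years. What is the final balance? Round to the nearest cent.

£265,491.98

After 7 years at 6.31%: 61,500 × 1.55355018237 ≈ 95,543.3362.
Then 12 years at 8.547%: 95,543.3362 × 2.77875973872 ≈ 265,491.9760.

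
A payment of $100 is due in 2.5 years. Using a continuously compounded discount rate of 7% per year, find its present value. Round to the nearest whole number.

$84

P = A·e^(−rt) = 100·e^(−0.175).
e^(−0.175) ≈ 0.83945702, so P ≈ 83.9457.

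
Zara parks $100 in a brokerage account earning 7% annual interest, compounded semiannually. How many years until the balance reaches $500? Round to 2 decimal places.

23.39 years

We need (1 + 0.035)^(2t) = 5, so 2t = ln 5 / ln 1.035 ≈ 46.7840.
t ≈ 46.7840/2 = 23.3920 years.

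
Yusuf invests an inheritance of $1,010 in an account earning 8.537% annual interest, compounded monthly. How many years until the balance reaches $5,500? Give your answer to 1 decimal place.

We need (1 + 0.00711417)^(12t) = 5.4455, so 12t = ln 5.4455 / ln 1.007114 ≈ 239.0750.
t ≈ 239.0750/12 = 19.9229 years.

19.9 years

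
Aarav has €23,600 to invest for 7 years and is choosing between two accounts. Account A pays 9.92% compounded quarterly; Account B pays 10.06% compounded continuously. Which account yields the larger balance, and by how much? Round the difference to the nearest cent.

Account B, by €864.05

A: (1 + 0.0248)^28 ≈ 1.9856160226, so 23,600 × 1.9856160226 ≈ 46,860.5381.
B: e^(0.1006·7) = e^0.7042 ≈ 2.022228255, so 23,600 × 2.022228255 ≈ 47,724.5868.
Difference ≈ 864.0487 in favor of B.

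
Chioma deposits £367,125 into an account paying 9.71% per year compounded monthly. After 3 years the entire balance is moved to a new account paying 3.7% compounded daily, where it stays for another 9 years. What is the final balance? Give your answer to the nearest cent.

Phase 1: 367,125·(1 + 0.0971/12)^36 ≈ 490,698.6331.
Phase 2: 490,698.6331·(1 + 0.037/365)^3285 ≈ 684,585.3186.

£684,585.32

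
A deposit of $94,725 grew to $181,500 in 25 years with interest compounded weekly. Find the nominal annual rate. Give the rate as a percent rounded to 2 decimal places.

2.60%

(1 + r/52)^1300 = 181,500/94,725 = 1.91607.
1 + r/52 = 1.91607^(1/1300) ≈ 1.0005, so r/52 ≈ 0.000500339.
r ≈ 52·0.000500339 = 2.60176%.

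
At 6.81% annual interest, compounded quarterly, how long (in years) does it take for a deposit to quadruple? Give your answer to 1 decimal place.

20.5 years

(1 + 0.017025)^(4t) = 4.
4t = ln 4 / ln(1 + 0.017025) ≈ 1.3863/0.0168817 ≈ 82.1182.
t ≈ 20.5295.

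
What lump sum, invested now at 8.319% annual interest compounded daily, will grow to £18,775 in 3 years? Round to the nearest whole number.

Growth factor = (1 + 0.08319/365)^1095 ≈ 1.2834369076.
P = 18,775/1.2834369076 ≈ 14,628.6895.

£14,629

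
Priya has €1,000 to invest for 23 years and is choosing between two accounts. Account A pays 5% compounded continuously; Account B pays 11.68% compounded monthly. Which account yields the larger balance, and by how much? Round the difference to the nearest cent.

Account B, by €11,331.11

Account A growth factor: e^(0.05·23) = e^1.15 ≈ 3.15819291; balance ≈ 3,158.1929.
Account B growth factor: (1 + 0.1168/12)^276 ≈ 14.48929943; balance ≈ 14,489.2994.
Account B is larger by 11,331.1065.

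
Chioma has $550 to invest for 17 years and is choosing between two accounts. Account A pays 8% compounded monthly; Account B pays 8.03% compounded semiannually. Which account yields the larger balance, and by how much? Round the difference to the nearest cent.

Account A, by $36.12

Account A growth factor: (1 + 0.08/12)^204 ≈ 3.878648292; balance ≈ 2,133.2566.
Account B growth factor: (1 + 0.04015)^34 ≈ 3.812967433; balance ≈ 2,097.1321.
Account A is larger by 36.1245.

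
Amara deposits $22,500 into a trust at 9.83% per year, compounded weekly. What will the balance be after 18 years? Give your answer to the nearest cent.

$131,794.64

Growth factor = (1 + 0.0983/52)^936 ≈ 5.85753977273.
A ≈ 22,500 × 5.85753977273 ≈ 131,794.6449.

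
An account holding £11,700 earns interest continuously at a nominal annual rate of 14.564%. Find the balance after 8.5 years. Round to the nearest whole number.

£40,347

A = P·e^(rt) = 11,700·e^(0.14564·8.5) = 11,700·e^1.23794.
e^1.23794 ≈ 3.4485022281, so A ≈ 40,347.4761.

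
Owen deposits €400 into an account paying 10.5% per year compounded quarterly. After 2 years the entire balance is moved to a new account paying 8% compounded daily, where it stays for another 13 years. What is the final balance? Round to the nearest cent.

After 2 years at 10.5%: 400 × 1.230340616 ≈ 492.1362.
Then 13 years at 8%: 492.1362 × 2.828894627 ≈ 1,392.2016.

€1,392.20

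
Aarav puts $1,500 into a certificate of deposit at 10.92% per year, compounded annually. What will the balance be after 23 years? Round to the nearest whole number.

$16,267

Growth factor = (1 + 0.1092)^23 ≈ 10.844931191.
A ≈ 1,500 × 10.844931191 ≈ 16,267.3968.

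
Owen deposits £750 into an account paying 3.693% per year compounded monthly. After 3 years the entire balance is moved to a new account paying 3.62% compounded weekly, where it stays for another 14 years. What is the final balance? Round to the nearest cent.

Phase 1: 750·(1 + 0.0030775)^36 ≈ 837.7277.
Phase 2: 837.7277·(1 + 0.0362/52)^728 ≈ 1,390.3583.

£1,390.36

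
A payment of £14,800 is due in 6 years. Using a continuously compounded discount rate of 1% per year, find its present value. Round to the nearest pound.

£13,938

P = A·e^(−rt) = 14,800·e^(−0.06).
e^(−0.06) ≈ 0.94176453358, so P ≈ 13,938.1151.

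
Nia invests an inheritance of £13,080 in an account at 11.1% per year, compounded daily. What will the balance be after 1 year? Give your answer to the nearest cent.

Growth factor = (1 + 0.111/365)^365 ≈ 1.1173760514.
A ≈ 13,080 × 1.1173760514 ≈ 14,615.2788.

£14,615.28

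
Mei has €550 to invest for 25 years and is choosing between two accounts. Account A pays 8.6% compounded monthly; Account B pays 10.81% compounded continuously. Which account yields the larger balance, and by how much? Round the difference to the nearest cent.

Account A growth factor: (1 + 0.086/12)^300 ≈ 8.519285241; balance ≈ 4,685.6069.
Account B growth factor: e^(0.1081·25) = e^2.7025 ≈ 14.91697759; balance ≈ 8,204.3377.
Account B is larger by 3,518.7308.

Account B, by €3,518.73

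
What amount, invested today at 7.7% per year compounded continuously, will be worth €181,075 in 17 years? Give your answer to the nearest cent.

P = A·e^(−rt) = 181,075·e^(−1.309).
e^(−1.309) ≈ 0.270090011396, so P ≈ 48,906.5488.

€48,906.55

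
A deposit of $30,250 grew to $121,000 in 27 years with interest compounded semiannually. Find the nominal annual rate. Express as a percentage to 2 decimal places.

5.20%

(1 + r/2)^54 = 121,000/30,250 = 4.
1 + r/2 = 4^(1/54) ≈ 1.026004, so r/2 ≈ 0.0260045.
r ≈ 2·0.0260045 = 5.20090%.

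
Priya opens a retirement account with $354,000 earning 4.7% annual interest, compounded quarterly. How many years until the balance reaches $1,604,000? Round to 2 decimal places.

We need (1 + 0.01175)^(4t) = 4.5311, so 4t = ln 4.5311 / ln 1.01175 ≈ 129.3463.
t ≈ 129.3463/4 = 32.3366 years.

32.34 years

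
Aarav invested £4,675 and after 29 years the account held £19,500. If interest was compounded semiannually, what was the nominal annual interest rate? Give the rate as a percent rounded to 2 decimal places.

The 58-period growth factor is 19,500/4,675 = 4.17112.
r/2 = 4.17112^(1/58) − 1 ≈ 0.0249296, so r ≈ 2·0.0249296 = 4.98591%.

4.99%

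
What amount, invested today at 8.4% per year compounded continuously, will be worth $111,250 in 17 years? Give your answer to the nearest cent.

P = A·e^(−rt) = 111,250·e^(−1.428).
e^(−1.428) ≈ 0.239788019025, so P ≈ 26,676.4171.

$26,676.42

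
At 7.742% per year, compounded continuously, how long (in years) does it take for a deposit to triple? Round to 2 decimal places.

e^(0.07742t) = 3, so 0.07742t = ln 3 ≈ 1.0986.
t ≈ 1.0986/0.07742 ≈ 14.1903.

14.19 years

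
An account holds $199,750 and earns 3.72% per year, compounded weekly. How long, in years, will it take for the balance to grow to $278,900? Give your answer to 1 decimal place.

9.0 years

(1 + 0.000715385)^(52t) = 278,900/199,750 = 1.3962.
52t·ln(1 + 0.000715385) = ln(1.3962); 52t = 0.33379/0.000715129 ≈ 466.7504.
t ≈ 8.9760 years.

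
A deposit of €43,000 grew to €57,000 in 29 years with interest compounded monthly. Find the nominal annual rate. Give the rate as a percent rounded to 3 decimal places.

0.972%

The 348-period growth factor is 57,000/43,000 = 1.32558.
r/12 = 1.32558^(1/348) − 1 ≈ 0.000810245, so r ≈ 12·0.000810245 = 0.97229%.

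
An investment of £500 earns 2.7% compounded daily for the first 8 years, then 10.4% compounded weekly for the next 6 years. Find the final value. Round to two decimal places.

Phase 1: 500·(1 + 0.027/365)^2920 ≈ 620.5462.
Phase 2: 620.5462·(1 + 0.002)^312 ≈ 1,157.4527.

£1,157.45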